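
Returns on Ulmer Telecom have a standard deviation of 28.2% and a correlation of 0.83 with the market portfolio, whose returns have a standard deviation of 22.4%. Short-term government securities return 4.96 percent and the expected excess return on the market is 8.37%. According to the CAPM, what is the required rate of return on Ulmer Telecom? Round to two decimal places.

13.71%

β = ρ × σ_i / σ_m = 0.83 × 28.2% / 22.4% = 1.0449
E(R) = 4.96% + 1.0449 × 8.37% = 13.71%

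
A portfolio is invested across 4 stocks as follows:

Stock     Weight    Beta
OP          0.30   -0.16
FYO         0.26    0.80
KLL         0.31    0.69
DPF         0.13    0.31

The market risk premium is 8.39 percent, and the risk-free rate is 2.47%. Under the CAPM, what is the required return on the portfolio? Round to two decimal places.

5.95%

β_P = Σ w_i β_i = 0.30×-0.16 + 0.26×0.80 + 0.31×0.69 + 0.13×0.31 = 0.4142
E(R_P) = R_f + β_P × MRP = 2.47% + 0.4142 × 8.39% = 5.95%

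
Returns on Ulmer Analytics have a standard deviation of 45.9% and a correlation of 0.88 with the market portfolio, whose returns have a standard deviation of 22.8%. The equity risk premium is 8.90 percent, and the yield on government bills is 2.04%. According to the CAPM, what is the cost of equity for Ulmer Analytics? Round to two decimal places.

β = ρ × σ_i / σ_m = 0.88 × 45.9% / 22.8% = 1.7716
E(R) = 2.04% + 1.7716 × 8.90% = 17.81%

17.81%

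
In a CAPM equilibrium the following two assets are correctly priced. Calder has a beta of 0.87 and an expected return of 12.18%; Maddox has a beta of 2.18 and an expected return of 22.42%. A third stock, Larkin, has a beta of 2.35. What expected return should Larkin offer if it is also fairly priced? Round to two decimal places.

MRP (SML slope) = (22.42% − 12.18%) / (2.18 − 0.87) = 10.24% / 1.31 = 7.8168%
R_f (intercept) = 12.18% − 0.87 × 7.8168% = 5.3794%
E(R_Larkin) = R_f + β × MRP = 5.3794% + 2.35 × 7.8168% = 23.75%

23.75%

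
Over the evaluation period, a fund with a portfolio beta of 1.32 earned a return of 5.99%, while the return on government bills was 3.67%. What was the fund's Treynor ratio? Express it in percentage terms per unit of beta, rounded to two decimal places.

1.76%

Treynor = (R_P − R_f) / β_P = (5.99% − 3.67%) / 1.3200 = 2.32% / 1.3200 = 1.76%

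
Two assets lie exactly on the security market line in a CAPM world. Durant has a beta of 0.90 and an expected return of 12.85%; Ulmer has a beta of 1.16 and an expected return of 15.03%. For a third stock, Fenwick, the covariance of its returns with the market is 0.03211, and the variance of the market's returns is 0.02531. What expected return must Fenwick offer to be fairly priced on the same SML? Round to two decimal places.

15.94%

MRP = (15.03% − 12.85%) / (1.16 − 0.90) = 8.3846%
R_f = 12.85% − 0.90 × 8.3846% = 5.3039%
β_Fenwick = Cov / Var(R_m) = 0.03211 / 0.02531 = 1.2687
E(R_Fenwick) = R_f + β × MRP = 5.3039% + 1.2687 × 8.3846% = 15.94%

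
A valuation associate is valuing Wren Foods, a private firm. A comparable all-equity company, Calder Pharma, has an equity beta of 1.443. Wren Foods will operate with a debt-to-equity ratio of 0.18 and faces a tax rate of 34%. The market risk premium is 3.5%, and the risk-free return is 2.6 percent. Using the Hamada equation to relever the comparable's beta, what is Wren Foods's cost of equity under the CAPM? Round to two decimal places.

β_L = β_U × [1 + (1 − t)(D/E)] = 1.443 × [1 + (1 − 0.34) × 0.18]
    = 1.443 × [1 + 0.66 × 0.18] = 1.443 × 1.1188 = 1.6144
E(R) = R_f + β_L × MRP = 2.6% + 1.6144 × 3.5% = 8.25%

8.25%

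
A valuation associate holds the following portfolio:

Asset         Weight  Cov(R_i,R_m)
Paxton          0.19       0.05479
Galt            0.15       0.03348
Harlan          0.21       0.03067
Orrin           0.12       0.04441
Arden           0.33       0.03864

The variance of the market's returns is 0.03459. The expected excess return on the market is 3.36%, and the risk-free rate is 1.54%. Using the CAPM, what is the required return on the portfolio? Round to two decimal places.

5.42%

β_Paxton = 0.05479 / 0.03459 = 1.5840
β_Galt = 0.03348 / 0.03459 = 0.9679
β_Harlan = 0.03067 / 0.03459 = 0.8867
β_Orrin = 0.04441 / 0.03459 = 1.2839
β_Arden = 0.03864 / 0.03459 = 1.1171
β_P = Σ w_i β_i = 0.19×1.5840 + 0.15×0.9679 + 0.21×0.8867 + 0.12×1.2839 + 0.33×1.1171 = 1.1551
E(R_P) = R_f + β_P × MRP = 1.54% + 1.1551 × 3.36% = 5.42%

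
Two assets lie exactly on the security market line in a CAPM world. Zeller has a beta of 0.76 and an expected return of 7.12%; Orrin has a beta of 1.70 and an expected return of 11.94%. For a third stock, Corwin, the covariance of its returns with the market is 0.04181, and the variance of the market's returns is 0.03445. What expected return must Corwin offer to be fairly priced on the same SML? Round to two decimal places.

9.45%

MRP = (11.94% − 7.12%) / (1.70 − 0.76) = 5.1277%
R_f = 7.12% − 0.76 × 5.1277% = 3.2229%
β_Corwin = Cov / Var(R_m) = 0.04181 / 0.03445 = 1.2136
E(R_Corwin) = R_f + β × MRP = 3.2229% + 1.2136 × 5.1277% = 9.45%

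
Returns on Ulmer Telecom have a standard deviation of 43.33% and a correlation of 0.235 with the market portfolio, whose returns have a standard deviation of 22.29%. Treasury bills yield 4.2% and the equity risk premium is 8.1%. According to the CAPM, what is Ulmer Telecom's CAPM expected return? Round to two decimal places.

β = ρ × σ_i / σ_m = 0.235 × 43.33% / 22.29% = 0.4568
E(R) = 4.2% + 0.4568 × 8.1% = 7.90%

7.90%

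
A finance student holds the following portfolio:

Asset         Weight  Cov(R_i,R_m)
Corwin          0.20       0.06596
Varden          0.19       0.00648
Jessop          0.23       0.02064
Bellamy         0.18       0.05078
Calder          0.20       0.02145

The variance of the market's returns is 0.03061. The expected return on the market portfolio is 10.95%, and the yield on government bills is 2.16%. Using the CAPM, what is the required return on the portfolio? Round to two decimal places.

11.52%

β_Corwin = 0.06596 / 0.03061 = 2.1549
β_Varden = 0.00648 / 0.03061 = 0.2117
β_Jessop = 0.02064 / 0.03061 = 0.6743
β_Bellamy = 0.05078 / 0.03061 = 1.6589
β_Calder = 0.02145 / 0.03061 = 0.7008
β_P = Σ w_i β_i = 0.20×2.1549 + 0.19×0.2117 + 0.23×0.6743 + 0.18×1.6589 + 0.20×0.7008 = 1.0651
MRP = 10.95% − 2.16% = 8.79%
E(R_P) = R_f + β_P × MRP = 2.16% + 1.0651 × 8.79% = 11.52%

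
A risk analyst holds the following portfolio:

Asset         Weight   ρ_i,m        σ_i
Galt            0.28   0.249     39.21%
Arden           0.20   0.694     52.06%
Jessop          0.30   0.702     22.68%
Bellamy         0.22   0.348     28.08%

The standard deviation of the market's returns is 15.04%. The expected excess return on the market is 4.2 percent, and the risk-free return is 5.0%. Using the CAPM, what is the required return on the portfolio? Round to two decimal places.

9.72%

β_Galt = 0.249 × 39.21% / 15.04% = 0.6492
β_Arden = 0.694 × 52.06% / 15.04% = 2.4022
β_Jessop = 0.702 × 22.68% / 15.04% = 1.0586
β_Bellamy = 0.348 × 28.08% / 15.04% = 0.6497
β_P = Σ w_i β_i = 0.28×0.6492 + 0.20×2.4022 + 0.30×1.0586 + 0.22×0.6497 = 1.1227
E(R_P) = R_f + β_P × MRP = 5.0% + 1.1227 × 4.2% = 9.72%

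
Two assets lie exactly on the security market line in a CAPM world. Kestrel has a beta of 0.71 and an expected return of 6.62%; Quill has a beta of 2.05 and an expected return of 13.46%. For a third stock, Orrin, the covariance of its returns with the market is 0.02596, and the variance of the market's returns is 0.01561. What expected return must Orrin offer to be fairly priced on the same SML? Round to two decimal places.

MRP = (13.46% − 6.62%) / (2.05 − 0.71) = 5.1045%
R_f = 6.62% − 0.71 × 5.1045% = 2.9958%
β_Orrin = Cov / Var(R_m) = 0.02596 / 0.01561 = 1.6630
E(R_Orrin) = R_f + β × MRP = 2.9958% + 1.6630 × 5.1045% = 11.48%

11.48%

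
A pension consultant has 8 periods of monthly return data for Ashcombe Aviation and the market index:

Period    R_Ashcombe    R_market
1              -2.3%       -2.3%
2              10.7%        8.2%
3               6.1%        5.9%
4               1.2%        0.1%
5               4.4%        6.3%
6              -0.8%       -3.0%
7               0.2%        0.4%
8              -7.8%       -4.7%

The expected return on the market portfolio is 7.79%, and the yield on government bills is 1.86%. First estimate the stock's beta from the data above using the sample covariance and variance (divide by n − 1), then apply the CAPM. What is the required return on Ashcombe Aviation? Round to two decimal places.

Mean R_i = (-2.3 + 10.7 + 6.1 + 1.2 + 4.4 − 0.8 + 0.2 − 7.8) / 8 = 1.4625%
Mean R_m = (-2.3 + 8.2 + 5.9 + 0.1 + 6.3 − 3.0 + 0.4 − 4.7) / 8 = 1.3625%
Σ(R_i − R̄_i)(R_m − R̄_m) = 180.0588  ⇒  Cov = 180.0588 / 7 = 25.7227
Σ(R_m − R̄_m)² = 163.4388  ⇒  Var(R_m) = 163.4388 / 7 = 23.3484
β = Cov / Var(R_m) = 25.7227 / 23.3484 = 1.1017
MRP = 7.79% − 1.86% = 5.93%
E(R) = R_f + β × MRP = 1.86% + 1.1017 × 5.93% = 8.39%

8.39%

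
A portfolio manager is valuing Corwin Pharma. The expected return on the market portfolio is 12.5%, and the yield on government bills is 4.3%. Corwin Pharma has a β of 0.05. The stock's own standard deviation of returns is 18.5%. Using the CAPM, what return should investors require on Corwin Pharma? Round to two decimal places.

4.71%

Market risk premium = E(R_m) − R_f = 12.5% − 4.3% = 8.20%
E(R) = R_f + β × MRP = 4.3% + 0.05 × 8.2% = 4.71%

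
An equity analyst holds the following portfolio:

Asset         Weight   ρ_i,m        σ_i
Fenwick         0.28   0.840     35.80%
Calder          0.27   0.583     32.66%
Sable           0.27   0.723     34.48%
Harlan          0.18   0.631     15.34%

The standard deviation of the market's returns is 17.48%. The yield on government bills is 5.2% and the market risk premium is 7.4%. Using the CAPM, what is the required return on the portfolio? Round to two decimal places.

β_Fenwick = 0.840 × 35.80% / 17.48% = 1.7204
β_Calder = 0.583 × 32.66% / 17.48% = 1.0893
β_Sable = 0.723 × 34.48% / 17.48% = 1.4261
β_Harlan = 0.631 × 15.34% / 17.48% = 0.5537
β_P = Σ w_i β_i = 0.28×1.7204 + 0.27×1.0893 + 0.27×1.4261 + 0.18×0.5537 = 1.2605
E(R_P) = R_f + β_P × MRP = 5.2% + 1.2605 × 7.4% = 14.53%

14.53%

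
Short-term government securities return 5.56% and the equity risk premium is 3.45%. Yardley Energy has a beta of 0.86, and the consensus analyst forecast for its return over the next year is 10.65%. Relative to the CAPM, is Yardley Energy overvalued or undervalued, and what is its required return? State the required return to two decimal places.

Required return = R_f + β·MRP = 5.56% + 0.86 × 3.45% = 8.53%
Forecast 10.65% > required 8.53% → the stock plots above the SML → undervalued.

Undervalued; required return 8.53%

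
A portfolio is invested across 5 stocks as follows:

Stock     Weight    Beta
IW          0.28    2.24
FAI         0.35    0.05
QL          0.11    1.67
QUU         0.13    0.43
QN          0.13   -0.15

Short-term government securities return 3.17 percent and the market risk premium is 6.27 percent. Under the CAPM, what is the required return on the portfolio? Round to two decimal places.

β_P = Σ w_i β_i = 0.28×2.24 + 0.35×0.05 + 0.11×1.67 + 0.13×0.43 + 0.13×-0.15 = 0.8648
E(R_P) = R_f + β_P × MRP = 3.17% + 0.8648 × 6.27% = 8.59%

8.59%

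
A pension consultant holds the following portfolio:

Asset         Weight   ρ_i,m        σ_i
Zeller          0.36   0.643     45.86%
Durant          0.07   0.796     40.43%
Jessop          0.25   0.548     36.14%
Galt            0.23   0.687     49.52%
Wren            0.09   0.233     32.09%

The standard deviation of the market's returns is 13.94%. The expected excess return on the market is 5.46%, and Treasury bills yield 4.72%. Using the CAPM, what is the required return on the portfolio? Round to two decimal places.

15.03%

β_Zeller = 0.643 × 45.86% / 13.94% = 2.1154
β_Durant = 0.796 × 40.43% / 13.94% = 2.3086
β_Jessop = 0.548 × 36.14% / 13.94% = 1.4207
β_Galt = 0.687 × 49.52% / 13.94% = 2.4405
β_Wren = 0.233 × 32.09% / 13.94% = 0.5364
β_P = Σ w_i β_i = 0.36×2.1154 + 0.07×2.3086 + 0.25×1.4207 + 0.23×2.4405 + 0.09×0.5364 = 1.8879
E(R_P) = R_f + β_P × MRP = 4.72% + 1.8879 × 5.46% = 15.03%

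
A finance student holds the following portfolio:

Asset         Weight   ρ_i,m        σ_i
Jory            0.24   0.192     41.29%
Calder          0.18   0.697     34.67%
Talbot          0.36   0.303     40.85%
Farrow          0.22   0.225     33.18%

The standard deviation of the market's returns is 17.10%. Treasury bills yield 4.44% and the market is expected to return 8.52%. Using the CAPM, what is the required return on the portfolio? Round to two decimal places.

7.39%

β_Jory = 0.192 × 41.29% / 17.10% = 0.4636
β_Calder = 0.697 × 34.67% / 17.10% = 1.4132
β_Talbot = 0.303 × 40.85% / 17.10% = 0.7238
β_Farrow = 0.225 × 33.18% / 17.10% = 0.4366
β_P = Σ w_i β_i = 0.24×0.4636 + 0.18×1.4132 + 0.36×0.7238 + 0.22×0.4366 = 0.7223
MRP = 8.52% − 4.44% = 4.08%
E(R_P) = R_f + β_P × MRP = 4.44% + 0.7223 × 4.08% = 7.39%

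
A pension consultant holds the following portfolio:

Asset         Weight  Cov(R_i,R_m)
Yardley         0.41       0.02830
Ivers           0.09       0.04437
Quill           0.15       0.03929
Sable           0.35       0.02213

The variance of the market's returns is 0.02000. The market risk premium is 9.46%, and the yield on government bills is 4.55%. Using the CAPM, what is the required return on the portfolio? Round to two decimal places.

18.38%

β_Yardley = 0.02830 / 0.02000 = 1.4150
β_Ivers = 0.04437 / 0.02000 = 2.2185
β_Quill = 0.03929 / 0.02000 = 1.9645
β_Sable = 0.02213 / 0.02000 = 1.1065
β_P = Σ w_i β_i = 0.41×1.4150 + 0.09×2.2185 + 0.15×1.9645 + 0.35×1.1065 = 1.4618
E(R_P) = R_f + β_P × MRP = 4.55% + 1.4618 × 9.46% = 18.38%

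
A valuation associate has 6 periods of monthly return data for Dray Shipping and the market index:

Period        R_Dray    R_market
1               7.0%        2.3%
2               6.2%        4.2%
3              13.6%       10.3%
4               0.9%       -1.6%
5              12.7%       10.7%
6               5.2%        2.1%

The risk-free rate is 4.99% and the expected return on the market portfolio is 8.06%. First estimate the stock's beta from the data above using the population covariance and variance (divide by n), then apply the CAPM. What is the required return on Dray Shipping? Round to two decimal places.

Mean R_i = (7.0 + 6.2 + 13.6 + 0.9 + 12.7 + 5.2) / 6 = 7.6000%
Mean R_m = (2.3 + 4.2 + 10.3 − 1.6 + 10.7 + 2.1) / 6 = 4.6667%
Σ(R_i − R̄_i)(R_m − R̄_m) = 114.7900  ⇒  Cov = 114.7900 / 6 = 19.1317
Σ(R_m − R̄_m)² = 119.8133  ⇒  Var(R_m) = 119.8133 / 6 = 19.9689
β = Cov / Var(R_m) = 19.1317 / 19.9689 = 0.9581
MRP = 8.06% − 4.99% = 3.07%
E(R) = R_f + β × MRP = 4.99% + 0.9581 × 3.07% = 7.93%

7.93%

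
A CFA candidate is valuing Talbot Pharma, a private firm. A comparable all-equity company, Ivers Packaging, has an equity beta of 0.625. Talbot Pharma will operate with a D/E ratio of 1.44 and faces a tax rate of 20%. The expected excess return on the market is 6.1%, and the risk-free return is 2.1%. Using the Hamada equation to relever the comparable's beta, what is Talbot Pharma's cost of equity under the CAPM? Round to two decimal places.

β_L = β_U × [1 + (1 − t)(D/E)] = 0.625 × [1 + (1 − 0.20) × 1.44]
    = 0.625 × [1 + 0.80 × 1.44] = 0.625 × 2.1520 = 1.3450
E(R) = R_f + β_L × MRP = 2.1% + 1.3450 × 6.1% = 10.30%

10.30%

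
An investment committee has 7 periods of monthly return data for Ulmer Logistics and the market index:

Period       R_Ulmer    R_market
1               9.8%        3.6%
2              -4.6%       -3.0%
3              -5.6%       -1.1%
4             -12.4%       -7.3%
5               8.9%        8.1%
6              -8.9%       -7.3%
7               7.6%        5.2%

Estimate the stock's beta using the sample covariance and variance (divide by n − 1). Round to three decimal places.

1.446

Mean R_i = (9.8 − 4.6 − 5.6 − 12.4 + 8.9 − 8.9 + 7.6) / 7 = -0.7429%
Mean R_m = (3.6 − 3.0 − 1.1 − 7.3 + 8.1 − 7.3 + 5.2) / 7 = -0.2571%
Σ(R_i − R̄_i)(R_m − R̄_m) = 321.0029  ⇒  Cov = 321.0029 / 6 = 53.5005
Σ(R_m − R̄_m)² = 221.9371  ⇒  Var(R_m) = 221.9371 / 6 = 36.9895
β = Cov / Var(R_m) = 53.5005 / 36.9895 = 1.4464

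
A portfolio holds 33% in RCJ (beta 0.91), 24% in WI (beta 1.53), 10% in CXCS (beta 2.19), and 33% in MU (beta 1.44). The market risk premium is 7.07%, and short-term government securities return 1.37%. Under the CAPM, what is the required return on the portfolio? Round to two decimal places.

β_P = Σ w_i β_i = 0.33×0.91 + 0.24×1.53 + 0.10×2.19 + 0.33×1.44 = 1.3617
E(R_P) = R_f + β_P × MRP = 1.37% + 1.3617 × 7.07% = 11.00%

11.00%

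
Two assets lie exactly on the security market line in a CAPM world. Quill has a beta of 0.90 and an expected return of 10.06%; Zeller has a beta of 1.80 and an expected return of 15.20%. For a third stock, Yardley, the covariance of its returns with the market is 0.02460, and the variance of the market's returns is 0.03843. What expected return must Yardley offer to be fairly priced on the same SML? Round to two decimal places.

8.58%

MRP = (15.20% − 10.06%) / (1.80 − 0.90) = 5.7111%
R_f = 10.06% − 0.90 × 5.7111% = 4.9200%
β_Yardley = Cov / Var(R_m) = 0.02460 / 0.03843 = 0.6401
E(R_Yardley) = R_f + β × MRP = 4.9200% + 0.6401 × 5.7111% = 8.58%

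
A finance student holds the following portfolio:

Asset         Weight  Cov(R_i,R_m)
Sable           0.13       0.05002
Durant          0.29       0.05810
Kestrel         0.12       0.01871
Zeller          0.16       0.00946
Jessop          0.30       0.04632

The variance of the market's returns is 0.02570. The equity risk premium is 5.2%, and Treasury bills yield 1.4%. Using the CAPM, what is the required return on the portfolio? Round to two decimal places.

β_Sable = 0.05002 / 0.02570 = 1.9463
β_Durant = 0.05810 / 0.02570 = 2.2607
β_Kestrel = 0.01871 / 0.02570 = 0.7280
β_Zeller = 0.00946 / 0.02570 = 0.3681
β_Jessop = 0.04632 / 0.02570 = 1.8023
β_P = Σ w_i β_i = 0.13×1.9463 + 0.29×2.2607 + 0.12×0.7280 + 0.16×0.3681 + 0.30×1.8023 = 1.5956
E(R_P) = R_f + β_P × MRP = 1.4% + 1.5956 × 5.2% = 9.70%

9.70%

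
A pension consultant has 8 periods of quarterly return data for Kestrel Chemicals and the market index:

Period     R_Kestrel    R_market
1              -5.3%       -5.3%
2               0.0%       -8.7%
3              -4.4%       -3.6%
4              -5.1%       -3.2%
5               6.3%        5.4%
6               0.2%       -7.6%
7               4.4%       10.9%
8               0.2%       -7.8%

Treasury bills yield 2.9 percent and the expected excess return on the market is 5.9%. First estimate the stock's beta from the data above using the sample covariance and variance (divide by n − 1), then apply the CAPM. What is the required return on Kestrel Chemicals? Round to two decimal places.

Mean R_i = (-5.3 + 0.0 − 4.4 − 5.1 + 6.3 + 0.2 + 4.4 + 0.2) / 8 = -0.4625%
Mean R_m = (-5.3 − 8.7 − 3.6 − 3.2 + 5.4 − 7.6 + 10.9 − 7.8) / 8 = -2.4875%
Σ(R_i − R̄_i)(R_m − R̄_m) = 129.9463  ⇒  Cov = 129.9463 / 7 = 18.5638
Σ(R_m − R̄_m)² = 344.0488  ⇒  Var(R_m) = 344.0488 / 7 = 49.1498
β = Cov / Var(R_m) = 18.5638 / 49.1498 = 0.3777
E(R) = R_f + β × MRP = 2.9% + 0.3777 × 5.9% = 5.13%

5.13%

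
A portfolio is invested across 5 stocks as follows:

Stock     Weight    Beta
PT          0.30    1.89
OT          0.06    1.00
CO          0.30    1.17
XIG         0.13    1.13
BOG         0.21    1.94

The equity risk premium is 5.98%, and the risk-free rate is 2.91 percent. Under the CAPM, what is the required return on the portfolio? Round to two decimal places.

β_P = Σ w_i β_i = 0.30×1.89 + 0.06×1.00 + 0.30×1.17 + 0.13×1.13 + 0.21×1.94 = 1.5323
E(R_P) = R_f + β_P × MRP = 2.91% + 1.5323 × 5.98% = 12.07%

12.07%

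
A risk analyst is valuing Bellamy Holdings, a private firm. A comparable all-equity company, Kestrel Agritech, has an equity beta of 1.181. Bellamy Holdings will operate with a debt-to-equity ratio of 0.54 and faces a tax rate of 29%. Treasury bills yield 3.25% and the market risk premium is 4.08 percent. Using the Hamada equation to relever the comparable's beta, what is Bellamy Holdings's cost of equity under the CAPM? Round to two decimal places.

β_L = β_U × [1 + (1 − t)(D/E)] = 1.181 × [1 + (1 − 0.29) × 0.54]
    = 1.181 × [1 + 0.71 × 0.54] = 1.181 × 1.3834 = 1.6338
E(R) = R_f + β_L × MRP = 3.25% + 1.6338 × 4.08% = 9.92%

9.92%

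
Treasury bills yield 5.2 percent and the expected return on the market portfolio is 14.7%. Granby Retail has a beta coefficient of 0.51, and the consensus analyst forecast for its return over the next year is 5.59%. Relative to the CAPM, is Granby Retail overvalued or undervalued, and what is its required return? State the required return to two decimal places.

Overvalued; required return 10.05%

MRP = 14.7% − 5.2% = 9.50%
Required return = R_f + β·MRP = 5.2% + 0.51 × 9.5% = 10.05%
Forecast 5.59% < required 10.05% → the stock plots below the SML → overvalued.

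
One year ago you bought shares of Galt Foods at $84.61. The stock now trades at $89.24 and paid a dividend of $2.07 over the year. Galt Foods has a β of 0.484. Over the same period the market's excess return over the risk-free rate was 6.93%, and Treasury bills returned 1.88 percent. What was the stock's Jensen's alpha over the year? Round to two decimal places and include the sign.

+2.68%

Realised HPR = (P1 + D1 − P0) / P0 = (89.24 + 2.07 − 84.61) / 84.61 = 6.70 / 84.61 = 7.9187%
CAPM required = R_f + β·MRP = 1.88% + 0.484 × 6.93% = 5.23412%
α = realised − required = 7.9187% − 5.23412% = +2.68%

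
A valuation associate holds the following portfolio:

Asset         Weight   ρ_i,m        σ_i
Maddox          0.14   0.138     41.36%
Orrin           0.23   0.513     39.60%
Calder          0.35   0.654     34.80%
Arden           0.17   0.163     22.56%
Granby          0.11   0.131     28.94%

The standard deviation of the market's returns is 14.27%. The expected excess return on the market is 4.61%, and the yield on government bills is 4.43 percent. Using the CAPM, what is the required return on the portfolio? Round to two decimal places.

9.11%

β_Maddox = 0.138 × 41.36% / 14.27% = 0.4000
β_Orrin = 0.513 × 39.60% / 14.27% = 1.4236
β_Calder = 0.654 × 34.80% / 14.27% = 1.5949
β_Arden = 0.163 × 22.56% / 14.27% = 0.2577
β_Granby = 0.131 × 28.94% / 14.27% = 0.2657
β_P = Σ w_i β_i = 0.14×0.4000 + 0.23×1.4236 + 0.35×1.5949 + 0.17×0.2577 + 0.11×0.2657 = 1.0147
E(R_P) = R_f + β_P × MRP = 4.43% + 1.0147 × 4.61% = 9.11%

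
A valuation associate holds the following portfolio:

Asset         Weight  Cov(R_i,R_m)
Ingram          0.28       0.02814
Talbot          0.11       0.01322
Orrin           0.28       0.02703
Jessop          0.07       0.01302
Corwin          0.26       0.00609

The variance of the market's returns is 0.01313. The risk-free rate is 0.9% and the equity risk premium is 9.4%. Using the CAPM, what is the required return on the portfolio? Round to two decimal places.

β_Ingram = 0.02814 / 0.01313 = 2.1432
β_Talbot = 0.01322 / 0.01313 = 1.0069
β_Orrin = 0.02703 / 0.01313 = 2.0586
β_Jessop = 0.01302 / 0.01313 = 0.9916
β_Corwin = 0.00609 / 0.01313 = 0.4638
β_P = Σ w_i β_i = 0.28×2.1432 + 0.11×1.0069 + 0.28×2.0586 + 0.07×0.9916 + 0.26×0.4638 = 1.4773
E(R_P) = R_f + β_P × MRP = 0.9% + 1.4773 × 9.4% = 14.79%

14.79%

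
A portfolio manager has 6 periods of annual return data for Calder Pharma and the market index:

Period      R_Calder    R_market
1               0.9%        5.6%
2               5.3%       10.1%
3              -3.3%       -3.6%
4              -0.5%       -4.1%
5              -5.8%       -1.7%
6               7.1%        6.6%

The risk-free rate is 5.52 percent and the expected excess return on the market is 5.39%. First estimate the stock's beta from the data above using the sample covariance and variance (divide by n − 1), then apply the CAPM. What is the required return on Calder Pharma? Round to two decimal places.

9.11%

Mean R_i = (0.9 + 5.3 − 3.3 − 0.5 − 5.8 + 7.1) / 6 = 0.6167%
Mean R_m = (5.6 + 10.1 − 3.6 − 4.1 − 1.7 + 6.6) / 6 = 2.1500%
Σ(R_i − R̄_i)(R_m − R̄_m) = 121.2650  ⇒  Cov = 121.2650 / 5 = 24.2530
Σ(R_m − R̄_m)² = 181.8550  ⇒  Var(R_m) = 181.8550 / 5 = 36.3710
β = Cov / Var(R_m) = 24.2530 / 36.3710 = 0.6668
E(R) = R_f + β × MRP = 5.52% + 0.6668 × 5.39% = 9.11%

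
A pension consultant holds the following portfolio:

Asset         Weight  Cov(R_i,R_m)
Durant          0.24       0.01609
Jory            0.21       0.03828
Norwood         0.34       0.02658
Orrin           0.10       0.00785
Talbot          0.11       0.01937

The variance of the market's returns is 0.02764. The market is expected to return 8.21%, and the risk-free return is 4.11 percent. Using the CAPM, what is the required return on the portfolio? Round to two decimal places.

7.65%

β_Durant = 0.01609 / 0.02764 = 0.5821
β_Jory = 0.03828 / 0.02764 = 1.3849
β_Norwood = 0.02658 / 0.02764 = 0.9616
β_Orrin = 0.00785 / 0.02764 = 0.2840
β_Talbot = 0.01937 / 0.02764 = 0.7008
β_P = Σ w_i β_i = 0.24×0.5821 + 0.21×1.3849 + 0.34×0.9616 + 0.10×0.2840 + 0.11×0.7008 = 0.8630
MRP = 8.21% − 4.11% = 4.10%
E(R_P) = R_f + β_P × MRP = 4.11% + 0.8630 × 4.10% = 7.65%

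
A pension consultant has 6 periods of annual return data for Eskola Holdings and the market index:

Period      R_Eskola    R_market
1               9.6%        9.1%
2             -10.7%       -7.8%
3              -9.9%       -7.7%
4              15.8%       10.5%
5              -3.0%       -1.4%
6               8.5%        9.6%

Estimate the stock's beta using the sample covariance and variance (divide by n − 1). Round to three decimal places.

1.250

Mean R_i = (9.6 − 10.7 − 9.9 + 15.8 − 3.0 + 8.5) / 6 = 1.7167%
Mean R_m = (9.1 − 7.8 − 7.7 + 10.5 − 1.4 + 9.6) / 6 = 2.0500%
Σ(R_i − R̄_i)(R_m − R̄_m) = 477.6350  ⇒  Cov = 477.6350 / 5 = 95.5270
Σ(R_m − R̄_m)² = 382.0950  ⇒  Var(R_m) = 382.0950 / 5 = 76.4190
β = Cov / Var(R_m) = 95.5270 / 76.4190 = 1.2500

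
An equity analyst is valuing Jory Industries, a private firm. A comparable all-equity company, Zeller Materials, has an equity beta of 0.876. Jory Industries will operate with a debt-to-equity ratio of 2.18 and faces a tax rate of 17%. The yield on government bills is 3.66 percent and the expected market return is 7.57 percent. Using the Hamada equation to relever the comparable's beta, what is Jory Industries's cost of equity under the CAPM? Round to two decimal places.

β_L = β_U × [1 + (1 − t)(D/E)] = 0.876 × [1 + (1 − 0.17) × 2.18]
    = 0.876 × [1 + 0.83 × 2.18] = 0.876 × 2.8094 = 2.4610
MRP = 7.57% − 3.66% = 3.91%
E(R) = R_f + β_L × MRP = 3.66% + 2.4610 × 3.91% = 13.28%

13.28%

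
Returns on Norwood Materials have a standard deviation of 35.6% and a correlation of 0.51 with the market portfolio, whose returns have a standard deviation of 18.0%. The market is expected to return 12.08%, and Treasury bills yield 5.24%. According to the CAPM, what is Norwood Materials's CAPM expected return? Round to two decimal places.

β = ρ × σ_i / σ_m = 0.51 × 35.6% / 18.0% = 1.0087
MRP = 12.08% − 5.24% = 6.84%
E(R) = 5.24% + 1.0087 × 6.84% = 12.14%

12.14%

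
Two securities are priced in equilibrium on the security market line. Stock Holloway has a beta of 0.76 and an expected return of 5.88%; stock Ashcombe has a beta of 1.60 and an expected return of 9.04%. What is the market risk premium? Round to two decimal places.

3.76%

Both satisfy E(R) = R_f + β·MRP, so the slope of the SML is
MRP = (9.04% − 5.88%) / (1.60 − 0.76) = 3.16% / 0.84 = 3.7619%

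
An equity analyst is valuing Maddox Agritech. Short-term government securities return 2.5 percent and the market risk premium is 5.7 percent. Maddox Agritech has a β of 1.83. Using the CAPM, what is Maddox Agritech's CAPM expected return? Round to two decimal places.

E(R) = R_f + β × MRP = 2.5% + 1.83 × 5.7% = 12.93%

12.93%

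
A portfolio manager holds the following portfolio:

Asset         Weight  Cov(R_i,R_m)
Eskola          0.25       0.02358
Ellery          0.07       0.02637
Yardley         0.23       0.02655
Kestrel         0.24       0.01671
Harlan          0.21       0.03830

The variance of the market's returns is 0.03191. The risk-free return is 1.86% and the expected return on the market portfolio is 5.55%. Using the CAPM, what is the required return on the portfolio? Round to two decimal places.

β_Eskola = 0.02358 / 0.03191 = 0.7390
β_Ellery = 0.02637 / 0.03191 = 0.8264
β_Yardley = 0.02655 / 0.03191 = 0.8320
β_Kestrel = 0.01671 / 0.03191 = 0.5237
β_Harlan = 0.03830 / 0.03191 = 1.2003
β_P = Σ w_i β_i = 0.25×0.7390 + 0.07×0.8264 + 0.23×0.8320 + 0.24×0.5237 + 0.21×1.2003 = 0.8117
MRP = 5.55% − 1.86% = 3.69%
E(R_P) = R_f + β_P × MRP = 1.86% + 0.8117 × 3.69% = 4.86%

4.86%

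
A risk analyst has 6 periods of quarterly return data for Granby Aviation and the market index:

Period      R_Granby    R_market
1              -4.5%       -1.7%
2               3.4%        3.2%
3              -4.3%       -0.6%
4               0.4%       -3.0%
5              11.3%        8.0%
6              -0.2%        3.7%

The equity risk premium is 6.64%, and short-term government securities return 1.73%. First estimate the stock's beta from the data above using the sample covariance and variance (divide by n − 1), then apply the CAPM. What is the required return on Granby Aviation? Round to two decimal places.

Mean R_i = (-4.5 + 3.4 − 4.3 + 0.4 + 11.3 − 0.2) / 6 = 1.0167%
Mean R_m = (-1.7 + 3.2 − 0.6 − 3.0 + 8.0 + 3.7) / 6 = 1.6000%
Σ(R_i − R̄_i)(R_m − R̄_m) = 99.8100  ⇒  Cov = 99.8100 / 5 = 19.9620
Σ(R_m − R̄_m)² = 84.8200  ⇒  Var(R_m) = 84.8200 / 5 = 16.9640
β = Cov / Var(R_m) = 19.9620 / 16.9640 = 1.1767
E(R) = R_f + β × MRP = 1.73% + 1.1767 × 6.64% = 9.54%

9.54%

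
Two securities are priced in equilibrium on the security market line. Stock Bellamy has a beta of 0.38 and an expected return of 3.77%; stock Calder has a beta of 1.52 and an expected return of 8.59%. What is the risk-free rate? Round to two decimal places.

2.16%

Both satisfy E(R) = R_f + β·MRP, so the slope of the SML is
MRP = (8.59% − 3.77%) / (1.52 − 0.38) = 4.82% / 1.14 = 4.2281%
R_f = E(R_Bellamy) − β_Bellamy·MRP = 3.77% − 0.38 × 4.2281% = 2.1633%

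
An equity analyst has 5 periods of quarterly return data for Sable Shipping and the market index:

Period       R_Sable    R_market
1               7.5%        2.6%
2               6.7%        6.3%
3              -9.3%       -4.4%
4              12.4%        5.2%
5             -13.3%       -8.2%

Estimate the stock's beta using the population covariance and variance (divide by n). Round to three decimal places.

Mean R_i = (7.5 + 6.7 − 9.3 + 12.4 − 13.3) / 5 = 0.8000%
Mean R_m = (2.6 + 6.3 − 4.4 + 5.2 − 8.2) / 5 = 0.3000%
Σ(R_i − R̄_i)(R_m − R̄_m) = 274.9700  ⇒  Cov = 274.9700 / 5 = 54.9940
Σ(R_m − R̄_m)² = 159.6400  ⇒  Var(R_m) = 159.6400 / 5 = 31.9280
β = Cov / Var(R_m) = 54.9940 / 31.9280 = 1.7224

1.722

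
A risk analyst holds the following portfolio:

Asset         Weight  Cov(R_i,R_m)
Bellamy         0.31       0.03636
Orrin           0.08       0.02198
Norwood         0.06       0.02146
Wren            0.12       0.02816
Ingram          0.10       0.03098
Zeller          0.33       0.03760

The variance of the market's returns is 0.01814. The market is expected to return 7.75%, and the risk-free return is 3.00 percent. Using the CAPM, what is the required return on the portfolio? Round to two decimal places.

β_Bellamy = 0.03636 / 0.01814 = 2.0044
β_Orrin = 0.02198 / 0.01814 = 1.2117
β_Norwood = 0.02146 / 0.01814 = 1.1830
β_Wren = 0.02816 / 0.01814 = 1.5524
β_Ingram = 0.03098 / 0.01814 = 1.7078
β_Zeller = 0.03760 / 0.01814 = 2.0728
β_P = Σ w_i β_i = 0.31×2.0044 + 0.08×1.2117 + 0.06×1.1830 + 0.12×1.5524 + 0.10×1.7078 + 0.33×2.0728 = 1.8304
MRP = 7.75% − 3.00% = 4.75%
E(R_P) = R_f + β_P × MRP = 3.00% + 1.8304 × 4.75% = 11.69%

11.69%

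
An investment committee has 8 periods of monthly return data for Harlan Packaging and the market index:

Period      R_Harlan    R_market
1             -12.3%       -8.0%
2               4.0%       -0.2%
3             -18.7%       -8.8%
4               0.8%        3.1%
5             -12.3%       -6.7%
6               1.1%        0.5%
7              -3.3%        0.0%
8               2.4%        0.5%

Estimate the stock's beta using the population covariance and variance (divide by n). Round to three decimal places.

1.717

Mean R_i = (-12.3 + 4.0 − 18.7 + 0.8 − 12.3 + 1.1 − 3.3 + 2.4) / 8 = -4.7875%
Mean R_m = (-8.0 − 0.2 − 8.8 + 3.1 − 6.7 + 0.5 + 0.0 + 0.5) / 8 = -2.4500%
Σ(R_i − R̄_i)(R_m − R̄_m) = 254.9650  ⇒  Cov = 254.9650 / 8 = 31.8706
Σ(R_m − R̄_m)² = 148.4600  ⇒  Var(R_m) = 148.4600 / 8 = 18.5575
β = Cov / Var(R_m) = 31.8706 / 18.5575 = 1.7174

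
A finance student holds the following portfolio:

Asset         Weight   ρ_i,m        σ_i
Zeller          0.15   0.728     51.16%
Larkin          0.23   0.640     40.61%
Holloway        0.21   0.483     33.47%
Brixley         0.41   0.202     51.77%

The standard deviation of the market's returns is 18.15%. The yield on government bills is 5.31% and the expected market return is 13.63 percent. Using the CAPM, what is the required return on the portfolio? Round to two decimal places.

β_Zeller = 0.728 × 51.16% / 18.15% = 2.0520
β_Larkin = 0.640 × 40.61% / 18.15% = 1.4320
β_Holloway = 0.483 × 33.47% / 18.15% = 0.8907
β_Brixley = 0.202 × 51.77% / 18.15% = 0.5762
β_P = Σ w_i β_i = 0.15×2.0520 + 0.23×1.4320 + 0.21×0.8907 + 0.41×0.5762 = 1.0604
MRP = 13.63% − 5.31% = 8.32%
E(R_P) = R_f + β_P × MRP = 5.31% + 1.0604 × 8.32% = 14.13%

14.13%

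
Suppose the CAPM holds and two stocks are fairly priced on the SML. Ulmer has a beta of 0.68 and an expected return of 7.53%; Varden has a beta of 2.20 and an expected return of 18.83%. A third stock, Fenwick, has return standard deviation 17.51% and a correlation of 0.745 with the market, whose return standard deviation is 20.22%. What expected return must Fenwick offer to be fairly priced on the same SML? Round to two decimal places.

MRP = (18.83% − 7.53%) / (2.20 − 0.68) = 7.4342%
R_f = 7.53% − 0.68 × 7.4342% = 2.4747%
β_Fenwick = ρ·σ_i/σ_m = 0.745 × 17.51 / 20.22 = 0.6452
E(R_Fenwick) = R_f + β × MRP = 2.4747% + 0.6452 × 7.4342% = 7.27%

7.27%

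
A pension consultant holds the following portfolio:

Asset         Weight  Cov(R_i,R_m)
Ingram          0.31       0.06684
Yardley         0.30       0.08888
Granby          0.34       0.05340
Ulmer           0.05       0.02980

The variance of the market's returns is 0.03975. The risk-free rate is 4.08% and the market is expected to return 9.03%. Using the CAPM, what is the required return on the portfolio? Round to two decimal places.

β_Ingram = 0.06684 / 0.03975 = 1.6815
β_Yardley = 0.08888 / 0.03975 = 2.2360
β_Granby = 0.05340 / 0.03975 = 1.3434
β_Ulmer = 0.02980 / 0.03975 = 0.7497
β_P = Σ w_i β_i = 0.31×1.6815 + 0.30×2.2360 + 0.34×1.3434 + 0.05×0.7497 = 1.6863
MRP = 9.03% − 4.08% = 4.95%
E(R_P) = R_f + β_P × MRP = 4.08% + 1.6863 × 4.95% = 12.43%

12.43%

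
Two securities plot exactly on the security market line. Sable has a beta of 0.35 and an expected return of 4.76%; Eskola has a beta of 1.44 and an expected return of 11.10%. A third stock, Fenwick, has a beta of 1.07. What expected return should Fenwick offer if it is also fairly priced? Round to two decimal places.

MRP (SML slope) = (11.10% − 4.76%) / (1.44 − 0.35) = 6.34% / 1.09 = 5.8165%
R_f (intercept) = 4.76% − 0.35 × 5.8165% = 2.7242%
E(R_Fenwick) = R_f + β × MRP = 2.7242% + 1.07 × 5.8165% = 8.95%

8.95%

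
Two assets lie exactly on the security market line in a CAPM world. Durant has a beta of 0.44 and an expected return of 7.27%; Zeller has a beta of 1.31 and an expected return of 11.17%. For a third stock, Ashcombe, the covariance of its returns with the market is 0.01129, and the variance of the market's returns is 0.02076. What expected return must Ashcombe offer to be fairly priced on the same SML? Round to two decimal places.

7.74%

MRP = (11.17% − 7.27%) / (1.31 − 0.44) = 4.4828%
R_f = 7.27% − 0.44 × 4.4828% = 5.2976%
β_Ashcombe = Cov / Var(R_m) = 0.01129 / 0.02076 = 0.5438
E(R_Ashcombe) = R_f + β × MRP = 5.2976% + 0.5438 × 4.4828% = 7.74%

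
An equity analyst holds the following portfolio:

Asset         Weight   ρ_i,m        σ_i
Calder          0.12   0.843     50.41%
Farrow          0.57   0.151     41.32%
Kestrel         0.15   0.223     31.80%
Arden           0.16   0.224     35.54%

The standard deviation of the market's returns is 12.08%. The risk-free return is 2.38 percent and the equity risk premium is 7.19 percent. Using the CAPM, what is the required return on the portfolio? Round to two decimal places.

β_Calder = 0.843 × 50.41% / 12.08% = 3.5179
β_Farrow = 0.151 × 41.32% / 12.08% = 0.5165
β_Kestrel = 0.223 × 31.80% / 12.08% = 0.5870
β_Arden = 0.224 × 35.54% / 12.08% = 0.6590
β_P = Σ w_i β_i = 0.12×3.5179 + 0.57×0.5165 + 0.15×0.5870 + 0.16×0.6590 = 0.9100
E(R_P) = R_f + β_P × MRP = 2.38% + 0.9100 × 7.19% = 8.92%

8.92%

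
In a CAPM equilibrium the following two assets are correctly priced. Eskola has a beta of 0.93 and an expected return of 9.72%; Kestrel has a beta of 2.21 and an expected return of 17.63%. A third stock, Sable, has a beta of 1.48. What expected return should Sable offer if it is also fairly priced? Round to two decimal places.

MRP (SML slope) = (17.63% − 9.72%) / (2.21 − 0.93) = 7.91% / 1.28 = 6.1797%
R_f (intercept) = 9.72% − 0.93 × 6.1797% = 3.9729%
E(R_Sable) = R_f + β × MRP = 3.9729% + 1.48 × 6.1797% = 13.12%

13.12%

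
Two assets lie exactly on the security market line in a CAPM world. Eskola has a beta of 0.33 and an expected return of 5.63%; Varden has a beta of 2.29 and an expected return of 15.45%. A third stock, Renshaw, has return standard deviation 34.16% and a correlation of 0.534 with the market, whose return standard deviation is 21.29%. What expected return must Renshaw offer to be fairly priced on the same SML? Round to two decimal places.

MRP = (15.45% − 5.63%) / (2.29 − 0.33) = 5.0102%
R_f = 5.63% − 0.33 × 5.0102% = 3.9766%
β_Renshaw = ρ·σ_i/σ_m = 0.534 × 34.16 / 21.29 = 0.8568
E(R_Renshaw) = R_f + β × MRP = 3.9766% + 0.8568 × 5.0102% = 8.27%

8.27%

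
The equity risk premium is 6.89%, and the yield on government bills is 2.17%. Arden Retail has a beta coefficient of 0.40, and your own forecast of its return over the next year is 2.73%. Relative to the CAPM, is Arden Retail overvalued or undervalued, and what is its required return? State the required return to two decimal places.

Overvalued; required return 4.93%

Required return = R_f + β·MRP = 2.17% + 0.40 × 6.89% = 4.93%
Forecast 2.73% < required 4.93% → the stock plots below the SML → overvalued.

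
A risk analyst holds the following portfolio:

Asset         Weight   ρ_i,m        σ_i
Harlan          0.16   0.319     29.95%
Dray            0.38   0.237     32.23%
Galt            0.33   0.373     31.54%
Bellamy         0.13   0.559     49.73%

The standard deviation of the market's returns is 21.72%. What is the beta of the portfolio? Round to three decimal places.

0.549

β_Harlan = 0.319 × 29.95% / 21.72% = 0.4399
β_Dray = 0.237 × 32.23% / 21.72% = 0.3517
β_Galt = 0.373 × 31.54% / 21.72% = 0.5416
β_Bellamy = 0.559 × 49.73% / 21.72% = 1.2799
β_P = Σ w_i β_i = 0.16×0.4399 + 0.38×0.3517 + 0.33×0.5416 + 0.13×1.2799 = 0.5491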